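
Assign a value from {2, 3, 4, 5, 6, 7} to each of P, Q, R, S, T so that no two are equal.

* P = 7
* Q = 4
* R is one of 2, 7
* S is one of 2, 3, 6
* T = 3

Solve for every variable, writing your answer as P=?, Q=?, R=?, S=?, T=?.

P's domain is down to {7}, so P = 7. Eliminate 7 elsewhere: R.
Q has just one choice, so Q = 4.
R's domain is down to {2}, so R = 2. Remove 2 from S.
T has just one choice, so T = 3. Remove 3 from S.
S must be 6 (only option left).

P=7, Q=4, R=2, S=6, T=3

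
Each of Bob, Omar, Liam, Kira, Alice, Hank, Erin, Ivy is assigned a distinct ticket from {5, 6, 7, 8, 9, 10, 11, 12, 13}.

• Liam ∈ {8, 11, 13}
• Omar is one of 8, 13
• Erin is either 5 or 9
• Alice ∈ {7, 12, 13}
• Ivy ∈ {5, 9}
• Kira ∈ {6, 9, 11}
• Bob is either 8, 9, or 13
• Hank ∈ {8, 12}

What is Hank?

12

The 8 variables together cover exactly {5, 6, 7, 8, 9, 11, 12, 13} — 8 values for 8 variables — and 6 appears only in Kira's list, so Kira = 6.
Among the 7 still-open variables, 7 fits only Alice (and all 7 values in {5, 7, 8, 9, 11, 12, 13} must be used), so Alice = 7.
The 6 still-open variables together cover exactly {5, 8, 9, 11, 12, 13} — 6 values for 6 variables — and 11 appears only in Liam's list, so Liam = 11.
Among the 5 still-open variables, 12 fits only Hank (and all 5 values in {5, 8, 9, 12, 13} must be used), so Hank = 12.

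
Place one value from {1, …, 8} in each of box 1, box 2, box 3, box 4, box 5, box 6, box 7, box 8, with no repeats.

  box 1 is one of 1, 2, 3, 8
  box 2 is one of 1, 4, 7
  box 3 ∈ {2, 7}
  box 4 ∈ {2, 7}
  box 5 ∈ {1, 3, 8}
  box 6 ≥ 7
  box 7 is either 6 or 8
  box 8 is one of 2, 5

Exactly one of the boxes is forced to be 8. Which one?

box 6

Among the 8 variables, 4 fits only box 2 (and all 8 values in {1, 2, 3, 4, 5, 6, 7, 8} must be used), so box 2 = 4.
The 7 still-open variables together cover exactly {1, 2, 3, 5, 6, 7, 8} — 7 values for 7 variables — and 5 appears only in box 8's list, so box 8 = 5.
The 6 still-open variables together cover exactly {1, 2, 3, 6, 7, 8} — 6 values for 6 variables — and 6 appears only in box 7's list, so box 7 = 6.
The 2 variables box 3 and box 4 are confined to {2, 7}, which locks those values in; drop them from box 1, box 6.
So 8 goes to box 6.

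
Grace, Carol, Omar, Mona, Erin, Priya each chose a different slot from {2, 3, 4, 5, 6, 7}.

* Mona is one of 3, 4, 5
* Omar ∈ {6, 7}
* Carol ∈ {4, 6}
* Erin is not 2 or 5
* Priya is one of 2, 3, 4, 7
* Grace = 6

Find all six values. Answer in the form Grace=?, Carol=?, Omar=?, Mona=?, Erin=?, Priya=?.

Grace's domain is down to {6}, so Grace = 6. Strike 6 from Carol, Omar, Erin.
That leaves Carol = 4. So Mona, Erin, Priya can't be 4.
Omar has just one choice, so Omar = 7. Strike 7 from Erin, Priya.
Erin has just one choice, so Erin = 3. Eliminate 3 elsewhere: Mona, Priya.
Priya must be 2 (only option left).
That leaves Mona = 5.

Grace=6, Carol=4, Omar=7, Mona=5, Erin=3, Priya=2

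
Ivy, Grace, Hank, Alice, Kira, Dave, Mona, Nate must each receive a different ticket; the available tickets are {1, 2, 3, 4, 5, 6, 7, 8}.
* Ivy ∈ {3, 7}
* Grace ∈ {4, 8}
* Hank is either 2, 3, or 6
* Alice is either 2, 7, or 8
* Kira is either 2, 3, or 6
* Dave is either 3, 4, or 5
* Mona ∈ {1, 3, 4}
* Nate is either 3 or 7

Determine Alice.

8

Among the 8 variables, 1 fits only Mona (and all 8 values in {1, 2, 3, 4, 5, 6, 7, 8} must be used), so Mona = 1.
Among the 7 still-open variables, 5 fits only Dave (and all 7 values in {2, 3, 4, 5, 6, 7, 8} must be used), so Dave = 5.
The 6 still-open variables draw from only 6 values {2, 3, 4, 6, 7, 8}, so each is used; only Grace can be 4, hence Grace = 4.
The 5 still-open variables together cover exactly {2, 3, 6, 7, 8} — 5 values for 5 variables — and 8 appears only in Alice's list, so Alice = 8.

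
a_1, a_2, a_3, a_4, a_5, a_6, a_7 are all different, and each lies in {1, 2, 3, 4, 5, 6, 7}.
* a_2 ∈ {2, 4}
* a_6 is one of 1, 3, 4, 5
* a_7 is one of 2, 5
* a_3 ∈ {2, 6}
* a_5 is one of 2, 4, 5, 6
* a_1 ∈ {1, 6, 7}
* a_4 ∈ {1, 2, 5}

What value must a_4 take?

1

Among the 7 variables, 3 fits only a_6 (and all 7 values in {1, 2, 3, 4, 5, 6, 7} must be used), so a_6 = 3.
The 6 still-open variables together cover exactly {1, 2, 4, 5, 6, 7} — 6 values for 6 variables — and 7 appears only in a_1's list, so a_1 = 7.
The 5 still-open variables draw from only 5 values {1, 2, 4, 5, 6}, so each is used; only a_4 can be 1, hence a_4 = 1.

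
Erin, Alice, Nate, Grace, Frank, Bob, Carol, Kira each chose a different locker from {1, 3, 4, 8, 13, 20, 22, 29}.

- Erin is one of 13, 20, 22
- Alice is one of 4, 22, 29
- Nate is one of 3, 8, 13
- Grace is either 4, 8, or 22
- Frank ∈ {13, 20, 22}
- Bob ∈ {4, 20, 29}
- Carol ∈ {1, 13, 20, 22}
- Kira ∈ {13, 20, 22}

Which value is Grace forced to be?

The 8 variables draw from only 8 values {1, 3, 4, 8, 13, 20, 22, 29}, so each is used; only Carol can be 1, hence Carol = 1.
The 7 still-open variables together cover exactly {3, 4, 8, 13, 20, 22, 29} — 7 values for 7 variables — and 3 appears only in Nate's list, so Nate = 3.
Among the 6 still-open variables, 8 fits only Grace (and all 6 values in {4, 8, 13, 20, 22, 29} must be used), so Grace = 8.

8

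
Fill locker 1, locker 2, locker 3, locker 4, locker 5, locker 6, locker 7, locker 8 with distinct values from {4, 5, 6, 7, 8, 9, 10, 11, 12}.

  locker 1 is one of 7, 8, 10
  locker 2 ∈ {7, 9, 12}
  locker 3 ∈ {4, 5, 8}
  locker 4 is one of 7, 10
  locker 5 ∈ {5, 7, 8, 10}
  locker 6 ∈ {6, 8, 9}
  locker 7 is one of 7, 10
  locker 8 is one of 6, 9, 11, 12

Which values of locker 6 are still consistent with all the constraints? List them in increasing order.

6, 9

The 2 variables locker 4 and locker 7 are confined to {7, 10}, which locks those values in; drop them from locker 1, locker 2, locker 5.
locker 1 has just one choice, so locker 1 = 8. Remove 8 from locker 3, locker 5, locker 6.
locker 5 must be 5 (only option left). Eliminate 5 elsewhere: locker 3.
That leaves locker 3 = 4.
No further eliminations apply; locker 6 can still be any of 6, 9.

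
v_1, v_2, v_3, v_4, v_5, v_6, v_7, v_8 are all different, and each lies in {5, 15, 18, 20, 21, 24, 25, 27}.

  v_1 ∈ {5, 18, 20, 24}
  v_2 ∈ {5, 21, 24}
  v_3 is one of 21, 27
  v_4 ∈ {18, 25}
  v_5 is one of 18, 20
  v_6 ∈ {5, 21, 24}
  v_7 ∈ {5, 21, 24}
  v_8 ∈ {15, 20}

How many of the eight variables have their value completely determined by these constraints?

The 8 variables together cover exactly {5, 15, 18, 20, 21, 24, 25, 27} — 8 values for 8 variables — and 15 appears only in v_8's list, so v_8 = 15.
The 7 still-open variables draw from only 7 values {5, 18, 20, 21, 24, 25, 27}, so each is used; only v_4 can be 25, hence v_4 = 25.
The 6 still-open variables draw from only 6 values {5, 18, 20, 21, 24, 27}, so each is used; only v_3 can be 27, hence v_3 = 27.
The 3 variables v_2, v_6, v_7 are confined to {5, 21, 24}, which locks those values in; drop them from v_1.
Determined: v_3=27, v_4=25, v_8=15. The other variables each still have more than one consistent value. That makes 3.

3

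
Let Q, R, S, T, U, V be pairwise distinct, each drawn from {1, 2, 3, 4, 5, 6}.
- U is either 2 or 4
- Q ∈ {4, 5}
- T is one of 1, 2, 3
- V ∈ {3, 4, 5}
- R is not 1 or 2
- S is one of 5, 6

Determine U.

2

The 6 variables together cover exactly {1, 2, 3, 4, 5, 6} — 6 values for 6 variables — and 1 appears only in T's list, so T = 1.
The 5 still-open variables draw from only 5 values {2, 3, 4, 5, 6}, so each is used; only U can be 2, hence U = 2.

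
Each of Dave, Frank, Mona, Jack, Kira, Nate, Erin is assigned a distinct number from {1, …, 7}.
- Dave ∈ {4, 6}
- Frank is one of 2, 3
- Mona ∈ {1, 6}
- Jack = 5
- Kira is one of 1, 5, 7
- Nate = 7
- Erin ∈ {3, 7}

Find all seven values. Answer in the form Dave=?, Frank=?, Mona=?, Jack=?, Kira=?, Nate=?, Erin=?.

Jack has just one choice, so Jack = 5. Eliminate 5 elsewhere: Kira.
Nate has just one choice, so Nate = 7. Eliminate 7 elsewhere: Kira, Erin.
That leaves Erin = 3. Remove 3 from Frank.
That leaves Frank = 2.
Kira's domain is down to {1}, so Kira = 1. Strike 1 from Mona.
Mona must be 6 (only option left). Strike 6 from Dave.
That leaves Dave = 4.

Dave=4, Frank=2, Mona=6, Jack=5, Kira=1, Nate=7, Erin=3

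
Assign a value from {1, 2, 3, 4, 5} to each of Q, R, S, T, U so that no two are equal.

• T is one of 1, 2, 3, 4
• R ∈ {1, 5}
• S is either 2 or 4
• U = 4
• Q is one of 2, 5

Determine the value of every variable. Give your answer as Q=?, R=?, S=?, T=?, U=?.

Q=5, R=1, S=2, T=3, U=4

U must be 4 (only option left). Strike 4 from S, T.
That leaves S = 2. Remove 2 from Q, T.
Q has just one choice, so Q = 5. So R can't be 5.
R must be 1 (only option left). So T can't be 1.
T must be 3 (only option left).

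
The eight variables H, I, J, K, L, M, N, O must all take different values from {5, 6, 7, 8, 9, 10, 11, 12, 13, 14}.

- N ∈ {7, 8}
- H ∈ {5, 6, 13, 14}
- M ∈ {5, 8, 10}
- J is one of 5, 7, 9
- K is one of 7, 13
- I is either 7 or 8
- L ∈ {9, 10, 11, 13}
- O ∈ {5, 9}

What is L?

The 2 variables I and N are confined to {7, 8}, which locks those values in; drop them from J, K, M.
That leaves K = 13. Strike 13 from H, L.
J and O between them cover only {5, 9} — a naked pair. Remove those values from H, L, M.
M has just one choice, so M = 10. Eliminate 10 elsewhere: L.
So L = 11.

11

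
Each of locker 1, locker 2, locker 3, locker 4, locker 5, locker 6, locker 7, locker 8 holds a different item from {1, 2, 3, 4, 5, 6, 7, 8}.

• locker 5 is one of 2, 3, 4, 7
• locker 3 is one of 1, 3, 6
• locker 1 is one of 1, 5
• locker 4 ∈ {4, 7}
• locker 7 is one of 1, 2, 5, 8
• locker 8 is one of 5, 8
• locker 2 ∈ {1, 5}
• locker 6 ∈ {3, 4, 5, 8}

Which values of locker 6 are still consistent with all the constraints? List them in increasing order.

3, 4

The 8 variables together cover exactly {1, 2, 3, 4, 5, 6, 7, 8} — 8 values for 8 variables — and 6 appears only in locker 3's list, so locker 3 = 6.
The 2 variables locker 1 and locker 2 are confined to {1, 5}, which locks those values in; drop them from locker 6, locker 7, locker 8.
locker 8 has just one choice, so locker 8 = 8. So locker 6, locker 7 can't be 8.
locker 7 must be 2 (only option left). Strike 2 from locker 5.
No further eliminations apply; locker 6 can still be any of 3, 4.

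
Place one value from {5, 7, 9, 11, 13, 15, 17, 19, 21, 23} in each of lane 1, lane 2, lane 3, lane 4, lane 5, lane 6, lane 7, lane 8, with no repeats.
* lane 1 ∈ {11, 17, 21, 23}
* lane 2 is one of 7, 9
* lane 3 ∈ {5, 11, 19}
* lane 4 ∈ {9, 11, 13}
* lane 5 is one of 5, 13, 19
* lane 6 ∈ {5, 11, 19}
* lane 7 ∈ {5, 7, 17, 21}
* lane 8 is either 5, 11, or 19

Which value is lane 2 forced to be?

7

The 3 variables lane 3, lane 6, lane 8 are confined to {5, 11, 19}, which locks those values in; drop them from lane 1, lane 4, lane 5, lane 7.
lane 5 has just one choice, so lane 5 = 13. Remove 13 from lane 4.
lane 4 must be 9 (only option left). Eliminate 9 elsewhere: lane 2.
So lane 2 = 7.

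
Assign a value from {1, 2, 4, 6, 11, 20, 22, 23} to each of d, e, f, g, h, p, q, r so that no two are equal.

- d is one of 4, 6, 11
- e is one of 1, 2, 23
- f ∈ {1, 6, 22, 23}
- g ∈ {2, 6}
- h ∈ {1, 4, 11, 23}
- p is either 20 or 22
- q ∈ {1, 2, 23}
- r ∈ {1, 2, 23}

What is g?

Among the 8 variables, 20 fits only p (and all 8 values in {1, 2, 4, 6, 11, 20, 22, 23} must be used), so p = 20.
The 7 still-open variables together cover exactly {1, 2, 4, 6, 11, 22, 23} — 7 values for 7 variables — and 22 appears only in f's list, so f = 22.
e, q, r between them cover only {1, 2, 23} — a naked triple. Remove those values from g, h.
So g = 6.

6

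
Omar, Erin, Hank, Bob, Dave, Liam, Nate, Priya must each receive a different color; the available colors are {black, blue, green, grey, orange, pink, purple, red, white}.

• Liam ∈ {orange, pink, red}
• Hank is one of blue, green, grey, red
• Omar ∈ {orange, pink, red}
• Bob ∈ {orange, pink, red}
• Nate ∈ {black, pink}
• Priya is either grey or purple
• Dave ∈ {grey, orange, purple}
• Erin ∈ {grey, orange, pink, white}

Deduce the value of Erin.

white

The 3 variables Omar, Bob, Liam are confined to {orange, pink, red}, which locks those values in; drop them from Erin, Hank, Dave, Nate.
Nate has just one choice, so Nate = black.
Dave and Priya between them cover only {grey, purple} — a naked pair. Remove those values from Erin, Hank.
So Erin = white.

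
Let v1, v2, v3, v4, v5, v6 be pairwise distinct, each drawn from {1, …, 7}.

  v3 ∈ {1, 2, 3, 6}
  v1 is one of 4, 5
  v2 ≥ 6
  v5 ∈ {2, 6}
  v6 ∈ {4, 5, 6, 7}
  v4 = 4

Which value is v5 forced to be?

2

v4 has just one choice, so v4 = 4. Eliminate 4 elsewhere: v1, v6.
That leaves v1 = 5. Strike 5 from v6.
The 2 variables v2 and v6 are confined to {6, 7}, which locks those values in; drop them from v3, v5.
So v5 = 2.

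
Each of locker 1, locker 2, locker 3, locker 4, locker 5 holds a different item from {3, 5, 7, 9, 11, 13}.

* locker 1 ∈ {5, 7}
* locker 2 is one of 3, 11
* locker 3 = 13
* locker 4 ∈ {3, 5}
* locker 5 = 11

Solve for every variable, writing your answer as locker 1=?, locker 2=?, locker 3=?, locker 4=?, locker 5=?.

locker 1=7, locker 2=3, locker 3=13, locker 4=5, locker 5=11

locker 3 must be 13 (only option left).
locker 5 has just one choice, so locker 5 = 11. Strike 11 from locker 2.
locker 2's domain is down to {3}, so locker 2 = 3. Eliminate 3 elsewhere: locker 4.
locker 4 must be 5 (only option left). So locker 1 can't be 5.
locker 1's domain is down to {7}, so locker 1 = 7.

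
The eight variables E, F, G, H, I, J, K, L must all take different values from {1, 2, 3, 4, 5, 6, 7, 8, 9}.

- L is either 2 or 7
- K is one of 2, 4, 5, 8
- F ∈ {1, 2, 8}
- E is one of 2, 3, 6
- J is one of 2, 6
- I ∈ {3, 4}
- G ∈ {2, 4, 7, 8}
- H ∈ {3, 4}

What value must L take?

7

Among the 8 variables, 1 fits only F (and all 8 values in {1, 2, 3, 4, 5, 6, 7, 8} must be used), so F = 1.
The 7 still-open variables draw from only 7 values {2, 3, 4, 5, 6, 7, 8}, so each is used; only K can be 5, hence K = 5.
The 6 still-open variables together cover exactly {2, 3, 4, 6, 7, 8} — 6 values for 6 variables — and 8 appears only in G's list, so G = 8.
The 5 still-open variables draw from only 5 values {2, 3, 4, 6, 7}, so each is used; only L can be 7, hence L = 7.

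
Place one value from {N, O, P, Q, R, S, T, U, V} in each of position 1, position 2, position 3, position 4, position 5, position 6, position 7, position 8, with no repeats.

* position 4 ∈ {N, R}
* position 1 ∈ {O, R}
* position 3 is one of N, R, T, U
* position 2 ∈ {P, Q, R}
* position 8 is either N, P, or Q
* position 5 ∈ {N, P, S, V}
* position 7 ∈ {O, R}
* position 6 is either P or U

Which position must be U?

position 6

position 1 and position 7 between them cover only {O, R} — a naked pair. Remove those values from position 2, position 3, position 4.
That leaves position 4 = N. Remove N from position 3, position 5, position 8.
The 2 variables position 2 and position 8 are confined to {P, Q}, which locks those values in; drop them from position 5, position 6.
So U goes to position 6.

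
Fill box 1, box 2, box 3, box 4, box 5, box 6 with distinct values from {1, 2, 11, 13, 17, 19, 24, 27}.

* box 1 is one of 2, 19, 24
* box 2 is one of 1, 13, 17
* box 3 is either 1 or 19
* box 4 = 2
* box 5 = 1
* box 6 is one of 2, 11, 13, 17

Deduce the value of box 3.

19

box 4's domain is down to {2}, so box 4 = 2. Strike 2 from box 1, box 6.
box 5 must be 1 (only option left). So box 2, box 3 can't be 1.
So box 3 = 19.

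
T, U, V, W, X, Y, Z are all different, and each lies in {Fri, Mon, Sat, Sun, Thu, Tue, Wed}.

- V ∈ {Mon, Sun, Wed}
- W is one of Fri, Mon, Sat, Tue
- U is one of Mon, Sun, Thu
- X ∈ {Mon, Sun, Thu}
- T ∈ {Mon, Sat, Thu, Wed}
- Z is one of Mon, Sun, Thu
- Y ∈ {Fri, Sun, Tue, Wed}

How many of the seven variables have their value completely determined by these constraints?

2

U, X, Z between them cover only {Mon, Sun, Thu} — a naked triple. Remove those values from T, V, W, Y.
V's domain is down to {Wed}, so V = Wed. So T, Y can't be Wed.
T's domain is down to {Sat}, so T = Sat. Strike Sat from W.
Determined: T=Sat, V=Wed. The other variables each still have more than one consistent value. That makes 2.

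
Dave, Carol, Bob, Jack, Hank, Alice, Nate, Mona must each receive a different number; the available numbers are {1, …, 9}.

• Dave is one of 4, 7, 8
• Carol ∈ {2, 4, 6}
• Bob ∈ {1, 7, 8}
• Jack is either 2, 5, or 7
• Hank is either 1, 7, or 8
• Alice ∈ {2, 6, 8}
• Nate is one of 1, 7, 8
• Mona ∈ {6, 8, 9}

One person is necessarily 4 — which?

Among the 8 variables, 5 fits only Jack (and all 8 values in {1, 2, 4, 5, 6, 7, 8, 9} must be used), so Jack = 5.
The 7 still-open variables draw from only 7 values {1, 2, 4, 6, 7, 8, 9}, so each is used; only Mona can be 9, hence Mona = 9.
Bob, Hank, Nate between them cover only {1, 7, 8} — a naked triple. Remove those values from Dave, Alice.
So 4 goes to Dave.

Dave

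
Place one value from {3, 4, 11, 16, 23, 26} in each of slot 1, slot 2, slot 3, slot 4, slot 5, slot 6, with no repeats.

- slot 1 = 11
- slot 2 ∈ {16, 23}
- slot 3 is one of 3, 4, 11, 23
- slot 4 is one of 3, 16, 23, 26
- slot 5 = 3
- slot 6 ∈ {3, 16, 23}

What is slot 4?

26

slot 1's domain is down to {11}, so slot 1 = 11. Remove 11 from slot 3.
slot 5 must be 3 (only option left). Remove 3 from slot 3, slot 4, slot 6.
The 4 still-open variables together cover exactly {4, 16, 23, 26} — 4 values for 4 variables — and 4 appears only in slot 3's list, so slot 3 = 4.
Among the 3 still-open variables, 26 fits only slot 4 (and all 3 values in {16, 23, 26} must be used), so slot 4 = 26.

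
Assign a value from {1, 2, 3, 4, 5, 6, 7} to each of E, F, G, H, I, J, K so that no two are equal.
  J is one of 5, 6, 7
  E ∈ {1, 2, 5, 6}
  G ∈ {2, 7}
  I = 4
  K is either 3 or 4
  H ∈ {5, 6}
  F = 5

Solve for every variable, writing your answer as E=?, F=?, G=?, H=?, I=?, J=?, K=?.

E=1, F=5, G=2, H=6, I=4, J=7, K=3

F's domain is down to {5}, so F = 5. So E, H, J can't be 5.
H's domain is down to {6}, so H = 6. Strike 6 from E, J.
I has just one choice, so I = 4. Eliminate 4 elsewhere: K.
That leaves J = 7. Strike 7 from G.
That leaves K = 3.
G's domain is down to {2}, so G = 2. So E can't be 2.
E has just one choice, so E = 1.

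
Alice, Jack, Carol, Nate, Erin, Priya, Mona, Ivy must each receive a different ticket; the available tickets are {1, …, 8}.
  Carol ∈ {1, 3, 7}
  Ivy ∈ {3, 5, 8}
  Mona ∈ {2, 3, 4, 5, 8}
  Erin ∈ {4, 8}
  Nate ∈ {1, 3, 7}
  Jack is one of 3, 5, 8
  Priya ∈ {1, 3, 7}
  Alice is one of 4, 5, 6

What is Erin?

4

The 8 variables draw from only 8 values {1, 2, 3, 4, 5, 6, 7, 8}, so each is used; only Mona can be 2, hence Mona = 2.
The 7 still-open variables draw from only 7 values {1, 3, 4, 5, 6, 7, 8}, so each is used; only Alice can be 6, hence Alice = 6.
The 6 still-open variables draw from only 6 values {1, 3, 4, 5, 7, 8}, so each is used; only Erin can be 4, hence Erin = 4.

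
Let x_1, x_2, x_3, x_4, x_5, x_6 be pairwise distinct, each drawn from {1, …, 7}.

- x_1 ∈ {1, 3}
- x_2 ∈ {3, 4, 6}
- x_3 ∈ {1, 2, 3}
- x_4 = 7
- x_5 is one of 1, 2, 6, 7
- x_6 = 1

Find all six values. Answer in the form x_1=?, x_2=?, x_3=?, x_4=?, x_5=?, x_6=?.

x_4 has just one choice, so x_4 = 7. Eliminate 7 elsewhere: x_5.
x_6 must be 1 (only option left). So x_1, x_3, x_5 can't be 1.
x_1's domain is down to {3}, so x_1 = 3. So x_2, x_3 can't be 3.
x_3's domain is down to {2}, so x_3 = 2. Strike 2 from x_5.
That leaves x_5 = 6. Remove 6 from x_2.
x_2 must be 4 (only option left).

x_1=3, x_2=4, x_3=2, x_4=7, x_5=6, x_6=1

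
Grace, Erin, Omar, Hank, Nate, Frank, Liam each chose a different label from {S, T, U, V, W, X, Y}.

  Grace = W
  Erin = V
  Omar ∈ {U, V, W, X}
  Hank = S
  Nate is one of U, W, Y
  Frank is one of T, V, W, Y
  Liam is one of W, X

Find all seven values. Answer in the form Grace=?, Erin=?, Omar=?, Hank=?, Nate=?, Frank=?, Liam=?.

Grace has just one choice, so Grace = W. So Omar, Nate, Frank, Liam can't be W.
Erin has just one choice, so Erin = V. Remove V from Omar, Frank.
Hank has just one choice, so Hank = S.
Liam must be X (only option left). Eliminate X elsewhere: Omar.
Omar must be U (only option left). Eliminate U elsewhere: Nate.
Nate has just one choice, so Nate = Y. Strike Y from Frank.
That leaves Frank = T.

Grace=W, Erin=V, Omar=U, Hank=S, Nate=Y, Frank=T, Liam=X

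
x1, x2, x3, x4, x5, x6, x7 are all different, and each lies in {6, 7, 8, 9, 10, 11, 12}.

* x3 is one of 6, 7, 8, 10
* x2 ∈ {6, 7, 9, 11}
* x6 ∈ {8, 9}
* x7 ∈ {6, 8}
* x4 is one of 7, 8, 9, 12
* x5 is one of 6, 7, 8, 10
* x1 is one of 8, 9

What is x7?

The 7 variables draw from only 7 values {6, 7, 8, 9, 10, 11, 12}, so each is used; only x2 can be 11, hence x2 = 11.
Among the 6 still-open variables, 12 fits only x4 (and all 6 values in {6, 7, 8, 9, 10, 12} must be used), so x4 = 12.
The 2 variables x1 and x6 are confined to {8, 9}, which locks those values in; drop them from x3, x5, x7.
So x7 = 6.

6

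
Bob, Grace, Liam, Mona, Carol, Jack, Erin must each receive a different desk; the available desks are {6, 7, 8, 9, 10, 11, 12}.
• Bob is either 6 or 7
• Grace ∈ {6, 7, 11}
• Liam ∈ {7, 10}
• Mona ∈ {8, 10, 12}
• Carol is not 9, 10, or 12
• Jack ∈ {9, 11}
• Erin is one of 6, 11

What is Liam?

10

Among the 7 variables, 9 fits only Jack (and all 7 values in {6, 7, 8, 9, 10, 11, 12} must be used), so Jack = 9.
The 6 still-open variables together cover exactly {6, 7, 8, 10, 11, 12} — 6 values for 6 variables — and 12 appears only in Mona's list, so Mona = 12.
The 5 still-open variables draw from only 5 values {6, 7, 8, 10, 11}, so each is used; only Carol can be 8, hence Carol = 8.
The 4 still-open variables together cover exactly {6, 7, 10, 11} — 4 values for 4 variables — and 10 appears only in Liam's list, so Liam = 10.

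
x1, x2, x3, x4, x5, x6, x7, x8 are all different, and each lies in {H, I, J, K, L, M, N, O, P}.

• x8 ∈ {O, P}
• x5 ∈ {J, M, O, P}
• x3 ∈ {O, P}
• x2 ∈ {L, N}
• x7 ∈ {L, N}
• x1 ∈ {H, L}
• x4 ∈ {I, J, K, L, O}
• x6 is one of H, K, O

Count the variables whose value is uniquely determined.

The 2 variables x2 and x7 are confined to {L, N}, which locks those values in; drop them from x1, x4.
That leaves x1 = H. Strike H from x6.
x3 and x8 share exactly the 2 values {O, P}; by pigeonhole those values go to them, so strike O, P from x4, x5, x6.
That leaves x6 = K. Strike K from x4.
Determined: x1=H, x6=K. The other variables each still have more than one consistent value. That makes 2.

2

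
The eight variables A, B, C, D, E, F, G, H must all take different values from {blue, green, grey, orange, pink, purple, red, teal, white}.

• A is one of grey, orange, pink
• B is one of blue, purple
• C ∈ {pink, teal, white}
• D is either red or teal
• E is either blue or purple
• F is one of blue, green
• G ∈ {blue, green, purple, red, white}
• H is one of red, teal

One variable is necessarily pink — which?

B and E between them cover only {blue, purple} — a naked pair. Remove those values from F, G.
F's domain is down to {green}, so F = green. Eliminate green elsewhere: G.
The 2 variables D and H are confined to {red, teal}, which locks those values in; drop them from C, G.
G has just one choice, so G = white. So C can't be white.
So pink goes to C.

C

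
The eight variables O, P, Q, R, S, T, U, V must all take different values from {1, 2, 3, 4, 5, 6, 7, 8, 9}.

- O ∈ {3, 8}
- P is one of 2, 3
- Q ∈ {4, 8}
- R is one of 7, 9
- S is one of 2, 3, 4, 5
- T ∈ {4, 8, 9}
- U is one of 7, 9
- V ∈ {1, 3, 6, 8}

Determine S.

5

R and U share exactly the 2 values {7, 9}; by pigeonhole those values go to them, so strike 7, 9 from T.
Q and T share exactly the 2 values {4, 8}; by pigeonhole those values go to them, so strike 4, 8 from O, S, V.
That leaves O = 3. So P, S, V can't be 3.
P must be 2 (only option left). Remove 2 from S.
So S = 5.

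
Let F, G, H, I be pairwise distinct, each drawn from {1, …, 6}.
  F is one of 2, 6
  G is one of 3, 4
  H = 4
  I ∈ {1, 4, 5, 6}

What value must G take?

3

H has just one choice, so H = 4. Remove 4 from G, I.
So G = 3.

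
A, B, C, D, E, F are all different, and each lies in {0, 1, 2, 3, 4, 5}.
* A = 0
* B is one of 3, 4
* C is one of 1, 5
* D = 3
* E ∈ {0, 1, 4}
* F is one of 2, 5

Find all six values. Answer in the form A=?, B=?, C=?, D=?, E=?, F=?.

A=0, B=4, C=5, D=3, E=1, F=2

A's domain is down to {0}, so A = 0. Remove 0 from E.
D has just one choice, so D = 3. Remove 3 from B.
That leaves B = 4. Remove 4 from E.
E has just one choice, so E = 1. So C can't be 1.
C has just one choice, so C = 5. So F can't be 5.
F must be 2 (only option left).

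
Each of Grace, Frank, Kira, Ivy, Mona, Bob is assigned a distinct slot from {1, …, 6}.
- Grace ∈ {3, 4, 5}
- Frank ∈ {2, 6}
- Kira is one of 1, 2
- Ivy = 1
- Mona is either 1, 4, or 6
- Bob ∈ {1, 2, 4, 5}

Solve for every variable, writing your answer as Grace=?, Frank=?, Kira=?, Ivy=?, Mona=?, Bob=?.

Ivy has just one choice, so Ivy = 1. Strike 1 from Kira, Mona, Bob.
That leaves Kira = 2. Remove 2 from Frank, Bob.
That leaves Frank = 6. Strike 6 from Mona.
Mona has just one choice, so Mona = 4. Eliminate 4 elsewhere: Grace, Bob.
Bob must be 5 (only option left). Remove 5 from Grace.
That leaves Grace = 3.

Grace=3, Frank=6, Kira=2, Ivy=1, Mona=4, Bob=5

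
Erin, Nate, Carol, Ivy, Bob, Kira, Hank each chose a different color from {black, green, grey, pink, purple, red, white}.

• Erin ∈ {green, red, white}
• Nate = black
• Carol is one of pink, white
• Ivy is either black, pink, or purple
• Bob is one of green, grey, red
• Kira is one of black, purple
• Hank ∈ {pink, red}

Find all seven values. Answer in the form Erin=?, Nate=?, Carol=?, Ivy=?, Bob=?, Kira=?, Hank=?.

Erin=green, Nate=black, Carol=white, Ivy=pink, Bob=grey, Kira=purple, Hank=red

Nate must be black (only option left). So Ivy, Kira can't be black.
Kira must be purple (only option left). Remove purple from Ivy.
Ivy's domain is down to {pink}, so Ivy = pink. Eliminate pink elsewhere: Carol, Hank.
That leaves Hank = red. Eliminate red elsewhere: Erin, Bob.
Carol must be white (only option left). Strike white from Erin.
Erin has just one choice, so Erin = green. Strike green from Bob.
Bob must be grey (only option left).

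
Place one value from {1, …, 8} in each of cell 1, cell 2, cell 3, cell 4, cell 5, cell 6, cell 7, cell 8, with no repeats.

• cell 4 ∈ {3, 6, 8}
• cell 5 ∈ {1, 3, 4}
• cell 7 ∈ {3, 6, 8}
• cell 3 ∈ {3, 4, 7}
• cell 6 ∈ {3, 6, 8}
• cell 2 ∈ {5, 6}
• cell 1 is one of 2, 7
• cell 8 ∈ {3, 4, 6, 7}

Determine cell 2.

5

Among the 8 variables, 1 fits only cell 5 (and all 8 values in {1, 2, 3, 4, 5, 6, 7, 8} must be used), so cell 5 = 1.
Among the 7 still-open variables, 2 fits only cell 1 (and all 7 values in {2, 3, 4, 5, 6, 7, 8} must be used), so cell 1 = 2.
Among the 6 still-open variables, 5 fits only cell 2 (and all 6 values in {3, 4, 5, 6, 7, 8} must be used), so cell 2 = 5.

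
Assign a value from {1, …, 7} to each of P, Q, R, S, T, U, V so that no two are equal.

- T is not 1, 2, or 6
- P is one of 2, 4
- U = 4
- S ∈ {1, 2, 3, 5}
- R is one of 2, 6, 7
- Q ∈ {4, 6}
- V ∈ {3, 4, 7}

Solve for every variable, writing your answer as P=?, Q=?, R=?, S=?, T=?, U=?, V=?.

U's domain is down to {4}, so U = 4. Strike 4 from P, Q, T, V.
P has just one choice, so P = 2. So R, S can't be 2.
Q must be 6 (only option left). Strike 6 from R.
R has just one choice, so R = 7. Strike 7 from T, V.
V has just one choice, so V = 3. So S, T can't be 3.
T's domain is down to {5}, so T = 5. So S can't be 5.
S has just one choice, so S = 1.

P=2, Q=6, R=7, S=1, T=5, U=4, V=3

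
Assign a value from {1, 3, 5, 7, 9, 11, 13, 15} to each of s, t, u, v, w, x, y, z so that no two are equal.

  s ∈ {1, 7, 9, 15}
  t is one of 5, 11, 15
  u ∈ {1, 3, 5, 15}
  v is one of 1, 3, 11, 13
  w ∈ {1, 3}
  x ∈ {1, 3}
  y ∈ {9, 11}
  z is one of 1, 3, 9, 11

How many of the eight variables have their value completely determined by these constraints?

2

The 8 variables together cover exactly {1, 3, 5, 7, 9, 11, 13, 15} — 8 values for 8 variables — and 7 appears only in s's list, so s = 7.
Among the 7 still-open variables, 13 fits only v (and all 7 values in {1, 3, 5, 9, 11, 13, 15} must be used), so v = 13.
w and x between them cover only {1, 3} — a naked pair. Remove those values from u, z.
y and z share exactly the 2 values {9, 11}; by pigeonhole those values go to them, so strike 9, 11 from t.
Determined: s=7, v=13. The other variables each still have more than one consistent value. That makes 2.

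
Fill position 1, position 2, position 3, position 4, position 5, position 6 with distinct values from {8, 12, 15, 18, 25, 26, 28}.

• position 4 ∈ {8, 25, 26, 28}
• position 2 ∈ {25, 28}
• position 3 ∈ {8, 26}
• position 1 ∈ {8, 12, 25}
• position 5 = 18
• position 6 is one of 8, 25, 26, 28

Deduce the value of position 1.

position 5 has just one choice, so position 5 = 18.
The 5 still-open variables together cover exactly {8, 12, 25, 26, 28} — 5 values for 5 variables — and 12 appears only in position 1's list, so position 1 = 12.

12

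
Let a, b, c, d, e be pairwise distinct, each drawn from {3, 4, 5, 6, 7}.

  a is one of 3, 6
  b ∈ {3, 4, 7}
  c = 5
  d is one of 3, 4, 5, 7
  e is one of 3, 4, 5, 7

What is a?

6

c has just one choice, so c = 5. Strike 5 from d, e.
The 4 still-open variables draw from only 4 values {3, 4, 6, 7}, so each is used; only a can be 6, hence a = 6.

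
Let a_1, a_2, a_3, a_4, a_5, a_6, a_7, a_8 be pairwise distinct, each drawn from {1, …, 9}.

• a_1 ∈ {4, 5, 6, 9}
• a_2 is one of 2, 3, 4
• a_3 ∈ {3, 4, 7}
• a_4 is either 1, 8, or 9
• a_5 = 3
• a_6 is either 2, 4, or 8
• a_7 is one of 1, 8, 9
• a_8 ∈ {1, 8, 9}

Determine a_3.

7

a_5's domain is down to {3}, so a_5 = 3. Eliminate 3 elsewhere: a_2, a_3.
a_4, a_7, a_8 share exactly the 3 values {1, 8, 9}; by pigeonhole those values go to them, so strike 1, 8, 9 from a_1, a_6.
a_2 and a_6 share exactly the 2 values {2, 4}; by pigeonhole those values go to them, so strike 2, 4 from a_1, a_3.
So a_3 = 7.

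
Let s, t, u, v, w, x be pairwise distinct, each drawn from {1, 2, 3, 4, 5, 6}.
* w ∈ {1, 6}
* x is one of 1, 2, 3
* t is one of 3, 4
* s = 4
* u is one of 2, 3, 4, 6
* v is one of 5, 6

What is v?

5

s must be 4 (only option left). Eliminate 4 elsewhere: t, u.
t must be 3 (only option left). So u, x can't be 3.
Among the 4 still-open variables, 5 fits only v (and all 4 values in {1, 2, 5, 6} must be used), so v = 5.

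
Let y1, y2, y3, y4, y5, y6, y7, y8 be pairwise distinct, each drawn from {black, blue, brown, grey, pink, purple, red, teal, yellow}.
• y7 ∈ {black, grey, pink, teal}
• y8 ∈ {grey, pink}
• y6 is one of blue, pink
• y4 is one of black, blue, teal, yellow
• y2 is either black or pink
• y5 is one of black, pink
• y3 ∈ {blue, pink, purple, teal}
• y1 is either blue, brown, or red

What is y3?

purple

y2 and y5 between them cover only {black, pink} — a naked pair. Remove those values from y3, y4, y6, y7, y8.
y6 must be blue (only option left). So y1, y3, y4 can't be blue.
y8 has just one choice, so y8 = grey. Remove grey from y7.
y7's domain is down to {teal}, so y7 = teal. Strike teal from y3, y4.
So y3 = purple.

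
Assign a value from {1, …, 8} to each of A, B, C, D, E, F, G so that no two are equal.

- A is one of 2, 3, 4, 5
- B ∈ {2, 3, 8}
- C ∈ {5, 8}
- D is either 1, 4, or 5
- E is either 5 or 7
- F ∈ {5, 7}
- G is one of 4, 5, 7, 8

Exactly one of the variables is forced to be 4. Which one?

Among the 7 variables, 1 fits only D (and all 7 values in {1, 2, 3, 4, 5, 7, 8} must be used), so D = 1.
E and F between them cover only {5, 7} — a naked pair. Remove those values from A, C, G.
That leaves C = 8. Remove 8 from B, G.
So 4 goes to G.

G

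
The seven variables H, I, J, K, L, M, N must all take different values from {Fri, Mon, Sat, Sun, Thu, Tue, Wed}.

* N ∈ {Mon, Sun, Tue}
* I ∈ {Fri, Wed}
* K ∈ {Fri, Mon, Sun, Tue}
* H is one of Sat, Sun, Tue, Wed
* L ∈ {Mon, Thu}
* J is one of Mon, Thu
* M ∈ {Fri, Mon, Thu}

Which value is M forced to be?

Fri

The 7 variables together cover exactly {Fri, Mon, Sat, Sun, Thu, Tue, Wed} — 7 values for 7 variables — and Sat appears only in H's list, so H = Sat.
The 6 still-open variables together cover exactly {Fri, Mon, Sun, Thu, Tue, Wed} — 6 values for 6 variables — and Wed appears only in I's list, so I = Wed.
The 2 variables J and L are confined to {Mon, Thu}, which locks those values in; drop them from K, M, N.
So M = Fri.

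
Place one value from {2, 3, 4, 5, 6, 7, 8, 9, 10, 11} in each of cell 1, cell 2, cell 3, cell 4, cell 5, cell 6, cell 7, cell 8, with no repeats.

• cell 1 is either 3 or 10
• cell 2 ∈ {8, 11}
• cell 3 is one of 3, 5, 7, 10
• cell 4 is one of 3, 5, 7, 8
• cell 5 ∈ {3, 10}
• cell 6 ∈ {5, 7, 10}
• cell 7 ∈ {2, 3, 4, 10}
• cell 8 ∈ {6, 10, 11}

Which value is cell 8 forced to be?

The 2 variables cell 1 and cell 5 are confined to {3, 10}, which locks those values in; drop them from cell 3, cell 4, cell 6, cell 7, cell 8.
cell 3 and cell 6 between them cover only {5, 7} — a naked pair. Remove those values from cell 4.
cell 4 has just one choice, so cell 4 = 8. Remove 8 from cell 2.
cell 2 has just one choice, so cell 2 = 11. So cell 8 can't be 11.
So cell 8 = 6.

6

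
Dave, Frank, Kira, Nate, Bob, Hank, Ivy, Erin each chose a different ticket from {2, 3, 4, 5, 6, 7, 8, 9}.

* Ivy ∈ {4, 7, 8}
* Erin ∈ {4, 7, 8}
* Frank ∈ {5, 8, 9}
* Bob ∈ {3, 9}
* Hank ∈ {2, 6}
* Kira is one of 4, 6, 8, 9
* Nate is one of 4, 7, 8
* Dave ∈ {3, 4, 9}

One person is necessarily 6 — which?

Kira

The 8 variables draw from only 8 values {2, 3, 4, 5, 6, 7, 8, 9}, so each is used; only Hank can be 2, hence Hank = 2.
The 7 still-open variables together cover exactly {3, 4, 5, 6, 7, 8, 9} — 7 values for 7 variables — and 5 appears only in Frank's list, so Frank = 5.
Among the 6 still-open variables, 6 fits only Kira (and all 6 values in {3, 4, 6, 7, 8, 9} must be used), so Kira = 6.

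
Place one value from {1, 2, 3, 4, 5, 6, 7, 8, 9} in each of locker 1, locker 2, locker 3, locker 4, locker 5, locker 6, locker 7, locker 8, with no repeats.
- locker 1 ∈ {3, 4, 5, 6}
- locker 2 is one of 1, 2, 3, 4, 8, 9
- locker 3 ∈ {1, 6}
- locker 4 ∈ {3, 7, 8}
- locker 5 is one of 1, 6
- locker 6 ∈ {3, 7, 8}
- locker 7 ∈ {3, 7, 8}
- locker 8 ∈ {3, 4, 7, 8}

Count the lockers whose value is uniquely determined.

2

locker 3 and locker 5 share exactly the 2 values {1, 6}; by pigeonhole those values go to them, so strike 1, 6 from locker 1, locker 2.
locker 4, locker 6, locker 7 between them cover only {3, 7, 8} — a naked triple. Remove those values from locker 1, locker 2, locker 8.
locker 8 must be 4 (only option left). Remove 4 from locker 1, locker 2.
locker 1 must be 5 (only option left).
Determined: locker 1=5, locker 8=4. The other lockers each still have more than one consistent value. That makes 2.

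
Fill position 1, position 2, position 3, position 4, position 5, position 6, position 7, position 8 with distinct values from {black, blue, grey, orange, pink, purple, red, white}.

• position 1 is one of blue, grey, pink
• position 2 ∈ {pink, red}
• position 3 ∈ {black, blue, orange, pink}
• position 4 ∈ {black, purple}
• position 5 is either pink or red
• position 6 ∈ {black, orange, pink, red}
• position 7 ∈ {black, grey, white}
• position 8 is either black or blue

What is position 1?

grey

The 8 variables together cover exactly {black, blue, grey, orange, pink, purple, red, white} — 8 values for 8 variables — and purple appears only in position 4's list, so position 4 = purple.
The 7 still-open variables draw from only 7 values {black, blue, grey, orange, pink, red, white}, so each is used; only position 7 can be white, hence position 7 = white.
Among the 6 still-open variables, grey fits only position 1 (and all 6 values in {black, blue, grey, orange, pink, red} must be used), so position 1 = grey.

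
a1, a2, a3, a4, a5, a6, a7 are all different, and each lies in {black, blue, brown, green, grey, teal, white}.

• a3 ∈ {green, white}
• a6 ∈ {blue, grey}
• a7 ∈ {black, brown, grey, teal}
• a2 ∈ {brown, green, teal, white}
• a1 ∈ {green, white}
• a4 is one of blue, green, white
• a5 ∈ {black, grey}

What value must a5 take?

a1 and a3 share exactly the 2 values {green, white}; by pigeonhole those values go to them, so strike green, white from a2, a4.
a4's domain is down to {blue}, so a4 = blue. Remove blue from a6.
a6 has just one choice, so a6 = grey. Remove grey from a5, a7.
So a5 = black.

black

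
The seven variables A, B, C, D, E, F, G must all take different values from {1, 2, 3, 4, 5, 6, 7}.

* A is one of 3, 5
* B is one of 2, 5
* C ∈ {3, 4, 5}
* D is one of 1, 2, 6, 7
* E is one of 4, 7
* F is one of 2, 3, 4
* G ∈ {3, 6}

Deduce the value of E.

The 7 variables draw from only 7 values {1, 2, 3, 4, 5, 6, 7}, so each is used; only D can be 1, hence D = 1.
The 6 still-open variables draw from only 6 values {2, 3, 4, 5, 6, 7}, so each is used; only G can be 6, hence G = 6.
Among the 5 still-open variables, 7 fits only E (and all 5 values in {2, 3, 4, 5, 7} must be used), so E = 7.

7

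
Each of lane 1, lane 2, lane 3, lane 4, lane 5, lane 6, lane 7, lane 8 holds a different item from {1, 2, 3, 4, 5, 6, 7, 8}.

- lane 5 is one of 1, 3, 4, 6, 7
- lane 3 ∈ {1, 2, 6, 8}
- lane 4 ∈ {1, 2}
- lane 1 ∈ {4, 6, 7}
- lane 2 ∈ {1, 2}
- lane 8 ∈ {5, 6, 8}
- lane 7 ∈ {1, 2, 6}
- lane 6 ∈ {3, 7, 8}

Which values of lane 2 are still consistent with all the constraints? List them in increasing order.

The 8 variables draw from only 8 values {1, 2, 3, 4, 5, 6, 7, 8}, so each is used; only lane 8 can be 5, hence lane 8 = 5.
The 2 variables lane 2 and lane 4 are confined to {1, 2}, which locks those values in; drop them from lane 3, lane 5, lane 7.
lane 7 has just one choice, so lane 7 = 6. So lane 1, lane 3, lane 5 can't be 6.
lane 3's domain is down to {8}, so lane 3 = 8. So lane 6 can't be 8.
No further eliminations apply; lane 2 can still be any of 1, 2.

1, 2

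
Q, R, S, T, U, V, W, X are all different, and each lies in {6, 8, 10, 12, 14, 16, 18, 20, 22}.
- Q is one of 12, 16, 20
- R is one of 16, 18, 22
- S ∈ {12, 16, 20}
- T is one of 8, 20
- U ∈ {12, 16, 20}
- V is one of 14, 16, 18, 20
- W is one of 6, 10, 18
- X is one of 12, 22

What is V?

14

Q, S, U between them cover only {12, 16, 20} — a naked triple. Remove those values from R, T, V, X.
T must be 8 (only option left).
X's domain is down to {22}, so X = 22. Strike 22 from R.
R has just one choice, so R = 18. Remove 18 from V, W.
So V = 14.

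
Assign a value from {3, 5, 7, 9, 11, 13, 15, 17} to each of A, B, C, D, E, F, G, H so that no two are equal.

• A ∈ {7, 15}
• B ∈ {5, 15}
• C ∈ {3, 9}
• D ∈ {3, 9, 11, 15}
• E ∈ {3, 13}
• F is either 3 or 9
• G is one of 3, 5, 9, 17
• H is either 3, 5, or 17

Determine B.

The 8 variables draw from only 8 values {3, 5, 7, 9, 11, 13, 15, 17}, so each is used; only A can be 7, hence A = 7.
Among the 7 still-open variables, 11 fits only D (and all 7 values in {3, 5, 9, 11, 13, 15, 17} must be used), so D = 11.
Among the 6 still-open variables, 13 fits only E (and all 6 values in {3, 5, 9, 13, 15, 17} must be used), so E = 13.
The 5 still-open variables together cover exactly {3, 5, 9, 15, 17} — 5 values for 5 variables — and 15 appears only in B's list, so B = 15.

15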